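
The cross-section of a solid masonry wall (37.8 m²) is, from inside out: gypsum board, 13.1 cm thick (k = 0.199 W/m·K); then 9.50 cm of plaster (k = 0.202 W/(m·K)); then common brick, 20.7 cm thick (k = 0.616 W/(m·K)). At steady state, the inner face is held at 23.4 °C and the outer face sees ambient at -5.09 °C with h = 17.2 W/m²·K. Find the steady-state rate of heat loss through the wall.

Treat each layer as a resistance in series:
  R_gypsum board = L/(kA) = 0.131/(0.199·37.8) = 0.01742 K/W
  R_plaster = L/(kA) = 0.0950/(0.202·37.8) = 0.01244 K/W
  R_common brick = L/(kA) = 0.207/(0.616·37.8) = 0.008890 K/W
  R_conv,out = 1/(hA) = 1/(17.2·37.8) = 0.001538 K/W
ΣR = 0.01742 + 0.01244 + 0.008890 + 0.001538 = 0.04029 K/W
Q = ΔT/ΣR = (23.4 °C − -5.09 °C)/0.04029 = 707 W

Q = 707 W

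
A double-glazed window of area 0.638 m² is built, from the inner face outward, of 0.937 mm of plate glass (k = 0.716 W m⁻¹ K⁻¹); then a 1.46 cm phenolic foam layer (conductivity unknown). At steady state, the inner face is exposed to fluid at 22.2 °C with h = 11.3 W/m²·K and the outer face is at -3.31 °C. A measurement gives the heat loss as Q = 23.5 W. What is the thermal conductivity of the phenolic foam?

ΣR = ΔT/Q = |22.2 − -3.31|/23.5 = 1.086 K/W
Known resistances:
  R_conv,in = 1/(hA) = 1/(11.3·0.638) = 0.1387 K/W
  R_plate glass = L/(kA) = 9.37×10^-4/(0.716·0.638) = 0.002051 K/W
R_phenolic foam = ΣR − ΣR_known = 1.086 − 0.1408 = 0.9452 K/W
L/(kA) = 0.9452 ⇒ k = 0.0146/(0.9452·0.638) = 0.0242 W/m·K

k = 0.0242 W/m·K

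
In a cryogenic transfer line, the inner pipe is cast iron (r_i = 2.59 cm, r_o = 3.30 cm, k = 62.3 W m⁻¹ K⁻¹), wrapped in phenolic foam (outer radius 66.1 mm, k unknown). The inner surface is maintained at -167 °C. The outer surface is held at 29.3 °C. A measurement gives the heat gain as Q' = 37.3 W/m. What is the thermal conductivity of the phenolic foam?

ΣR = ΔT/Q' = |-167 − 29.3|/37.3 = 5.263 m·K/W
Known resistances:
  R'_cast iron = ln(0.0330/0.0259)/(2πk) = 0.2423/(2π·62.3) = 6.189×10^-4 m·K/W
R_phenolic foam = ΣR − ΣR_known = 5.263 − 6.189×10^-4 = 5.262 m·K/W
ln(r₂/r₁)/(2πk) = 5.262 ⇒ k = 0.6947/(2π·5.262) = 0.0210 W/m·K

k = 0.0210 W/m·K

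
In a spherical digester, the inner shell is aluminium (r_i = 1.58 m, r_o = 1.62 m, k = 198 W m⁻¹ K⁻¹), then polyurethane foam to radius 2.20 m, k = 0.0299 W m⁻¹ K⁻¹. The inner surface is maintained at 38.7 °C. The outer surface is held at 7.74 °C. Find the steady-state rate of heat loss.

Q = 71.5 W

Treat each layer as a resistance in series:
  R_aluminium = (1/1.58 − 1/1.62)/(4πk) = 0.01563/(4π·198) = 6.281×10^-6 K/W
  R_polyurethane foam = (1/1.62 − 1/2.20)/(4πk) = 0.1627/(4π·0.0299) = 0.4331 K/W
ΣR = 6.281×10^-6 + 0.4331 = 0.4331 K/W
Q = ΔT/ΣR = (38.7 °C − 7.74 °C)/0.4331 = 71.5 W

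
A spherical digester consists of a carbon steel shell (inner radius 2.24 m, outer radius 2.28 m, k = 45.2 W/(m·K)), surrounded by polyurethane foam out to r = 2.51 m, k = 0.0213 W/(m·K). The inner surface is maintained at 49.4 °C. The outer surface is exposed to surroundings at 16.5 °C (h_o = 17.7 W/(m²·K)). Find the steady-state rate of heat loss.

Q = 218 W

Series thermal resistances, inner to outer:
  R_carbon steel = (1/2.24 − 1/2.28)/(4πk) = 0.007832/(4π·45.2) = 1.379×10^-5 K/W
  R_polyurethane foam = (1/2.28 − 1/2.51)/(4πk) = 0.04019/(4π·0.0213) = 0.1502 K/W
  R_conv,out = 1/(4πr²h) = 1/(4π·2.51²·17.7) = 7.136×10^-4 K/W
ΣR = 1.379×10^-5 + 0.1502 + 7.136×10^-4 = 0.1509 K/W
Q = ΔT/ΣR = (49.4 °C − 16.5 °C)/0.1509 = 218 W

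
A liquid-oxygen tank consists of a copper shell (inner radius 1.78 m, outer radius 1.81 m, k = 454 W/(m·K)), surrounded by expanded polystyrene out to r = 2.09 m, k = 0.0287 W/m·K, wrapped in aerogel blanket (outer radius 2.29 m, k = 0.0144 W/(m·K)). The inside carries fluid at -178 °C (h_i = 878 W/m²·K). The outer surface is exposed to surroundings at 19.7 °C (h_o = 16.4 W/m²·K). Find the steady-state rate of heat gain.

Series thermal resistances, inner to outer:
  R_conv,in = 1/(4πr²h) = 1/(4π·1.78²·878) = 2.861×10^-5 K/W
  R_copper = (1/1.78 − 1/1.81)/(4πk) = 0.009312/(4π·454) = 1.632×10^-6 K/W
  R_expanded polystyrene = (1/1.81 − 1/2.09)/(4πk) = 0.07402/(4π·0.0287) = 0.2052 K/W
  R_aerogel blanket = (1/2.09 − 1/2.29)/(4πk) = 0.04179/(4π·0.0144) = 0.2309 K/W
  R_conv,out = 1/(4πr²h) = 1/(4π·2.29²·16.4) = 9.253×10^-4 K/W
ΣR = 2.861×10^-5 + 1.632×10^-6 + 0.2052 + 0.2309 + 9.253×10^-4 = 0.4371 K/W
Q = ΔT/ΣR = (-178 °C − 19.7 °C)/0.4371 = -452 W
(Negative Q ⇒ heat flows inward; heat gain = 452 W.)

Q = 452 W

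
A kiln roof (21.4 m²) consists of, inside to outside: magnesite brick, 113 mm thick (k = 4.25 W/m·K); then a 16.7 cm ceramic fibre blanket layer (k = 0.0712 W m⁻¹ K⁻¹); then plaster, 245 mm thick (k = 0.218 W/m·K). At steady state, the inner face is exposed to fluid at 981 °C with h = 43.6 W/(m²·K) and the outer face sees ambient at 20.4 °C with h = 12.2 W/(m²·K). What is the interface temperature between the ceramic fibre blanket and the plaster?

T = 342 °C

Series thermal resistances, inner to outer:
  R_conv,in = 1/(hA) = 1/(43.6·21.4) = 0.001072 K/W
  R_magnesite brick = L/(kA) = 0.113/(4.25·21.4) = 0.001242 K/W
  R_ceramic fibre blanket = L/(kA) = 0.167/(0.0712·21.4) = 0.1096 K/W
  R_plaster = L/(kA) = 0.245/(0.218·21.4) = 0.05252 K/W
  R_conv,out = 1/(hA) = 1/(12.2·21.4) = 0.003830 K/W
ΣR = 0.001072 + 0.001242 + 0.1096 + 0.05252 + 0.003830 = 0.1683 K/W
Q = ΔT/ΣR = (981 °C − 20.4 °C)/0.1683 = 5708 W
From the inner boundary to the ceramic fibre blanket/plaster interface, ΣR_partial = 0.1119 K/W.
T_interface = T_in − Q·ΣR_partial = 981 °C − (5708)(0.1119) = 342 °C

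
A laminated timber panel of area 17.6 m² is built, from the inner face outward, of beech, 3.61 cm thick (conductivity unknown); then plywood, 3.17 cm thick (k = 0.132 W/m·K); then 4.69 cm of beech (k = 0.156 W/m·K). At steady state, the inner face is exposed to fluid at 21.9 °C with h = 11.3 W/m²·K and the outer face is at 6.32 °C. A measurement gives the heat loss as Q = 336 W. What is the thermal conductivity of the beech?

k = 0.193 W/m·K

ΣR = ΔT/Q = |21.9 − 6.32|/336 = 0.04637 K/W
Known resistances:
  R_conv,in = 1/(hA) = 1/(11.3·17.6) = 0.005028 K/W
  R_plywood = L/(kA) = 0.0317/(0.132·17.6) = 0.01364 K/W
  R_beech = L/(kA) = 0.0469/(0.156·17.6) = 0.01708 K/W
R_beech = ΣR − ΣR_known = 0.04637 − 0.03575 = 0.01062 K/W
L/(kA) = 0.01062 ⇒ k = 0.0361/(0.01062·17.6) = 0.193 W/m·K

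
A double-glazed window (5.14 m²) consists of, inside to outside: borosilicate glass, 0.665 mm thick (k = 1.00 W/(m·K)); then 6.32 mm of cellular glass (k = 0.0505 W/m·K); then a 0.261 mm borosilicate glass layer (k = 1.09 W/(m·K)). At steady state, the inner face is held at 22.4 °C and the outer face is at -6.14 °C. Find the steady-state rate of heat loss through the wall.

Treat each layer as a resistance in series:
  R_borosilicate glass = L/(kA) = 6.65×10^-4/(1.00·5.14) = 1.294×10^-4 K/W
  R_cellular glass = L/(kA) = 0.00632/(0.0505·5.14) = 0.02435 K/W
  R_borosilicate glass = L/(kA) = 2.61×10^-4/(1.09·5.14) = 4.659×10^-5 K/W
ΣR = 1.294×10^-4 + 0.02435 + 4.659×10^-5 = 0.02453 K/W
Q = ΔT/ΣR = (22.4 °C − -6.14 °C)/0.02453 = 1160 W

Q = 1160 W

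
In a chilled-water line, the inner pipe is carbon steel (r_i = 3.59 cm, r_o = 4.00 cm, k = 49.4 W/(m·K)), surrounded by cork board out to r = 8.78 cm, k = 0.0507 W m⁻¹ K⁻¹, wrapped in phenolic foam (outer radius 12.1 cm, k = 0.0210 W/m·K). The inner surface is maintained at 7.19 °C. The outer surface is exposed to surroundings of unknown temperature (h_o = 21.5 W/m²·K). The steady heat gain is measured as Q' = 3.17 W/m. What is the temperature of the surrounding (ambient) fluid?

T_out = 22.9 °C

Sum the resistances:
  R'_carbon steel = ln(0.0400/0.0359)/(2πk) = 0.1081/(2π·49.4) = 3.484×10^-4 m·K/W
  R'_cork board = ln(0.0878/0.0400)/(2πk) = 0.7862/(2π·0.0507) = 2.468 m·K/W
  R'_phenolic foam = ln(0.121/0.0878)/(2πk) = 0.3207/(2π·0.0210) = 2.431 m·K/W
  R'_conv,out = 1/(2πr h) = 1/(2π·0.121·21.5) = 0.06118 m·K/W
ΣR = 4.960 m·K/W
ΔT = Q'·ΣR = 3.17 × 4.960 = 15.72 K
Heat flows inward, so T_out = T_in + ΔT = 7.19 + 15.72 = 22.9 °C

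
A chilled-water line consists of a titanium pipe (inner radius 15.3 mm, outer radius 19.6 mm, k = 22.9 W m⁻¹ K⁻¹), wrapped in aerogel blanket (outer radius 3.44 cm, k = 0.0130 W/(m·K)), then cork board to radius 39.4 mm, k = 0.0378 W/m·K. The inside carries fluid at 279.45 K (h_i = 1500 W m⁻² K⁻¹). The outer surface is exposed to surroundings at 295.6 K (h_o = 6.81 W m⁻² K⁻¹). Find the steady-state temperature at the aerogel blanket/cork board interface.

Series thermal resistances, inner to outer:
  R'_conv,in = 1/(2πr h) = 1/(2π·0.0153·1500) = 0.006935 m·K/W
  R'_titanium = ln(0.0196/0.0153)/(2πk) = 0.2477/(2π·22.9) = 0.001721 m·K/W
  R'_aerogel blanket = ln(0.0344/0.0196)/(2πk) = 0.5625/(2π·0.0130) = 6.887 m·K/W
  R'_cork board = ln(0.0394/0.0344)/(2πk) = 0.1357/(2π·0.0378) = 0.5714 m·K/W
  R'_conv,out = 1/(2πr h) = 1/(2π·0.0394·6.81) = 0.5932 m·K/W
ΣR = 0.006935 + 0.001721 + 6.887 + 0.5714 + 0.5932 = 8.060 m·K/W
Q' = ΔT/ΣR = (279.45 K − 295.6 K)/8.060 = -2.004 W/m
From the inner boundary to the aerogel blanket/cork board interface, ΣR_partial = 6.896 m·K/W.
T_interface = T_in − Q'·ΣR_partial = 279.45 K − (-2.004)(6.896) = 293.3 K

T = 293.3 K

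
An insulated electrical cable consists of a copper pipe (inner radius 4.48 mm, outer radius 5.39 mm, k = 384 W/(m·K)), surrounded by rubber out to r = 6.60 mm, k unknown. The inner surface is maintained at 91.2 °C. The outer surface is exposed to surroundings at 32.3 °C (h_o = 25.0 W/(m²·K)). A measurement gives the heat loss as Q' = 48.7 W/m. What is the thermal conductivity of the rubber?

ΣR = ΔT/Q' = |91.2 − 32.3|/48.7 = 1.209 m·K/W
Known resistances:
  R'_copper = ln(0.00539/0.00448)/(2πk) = 0.1849/(2π·384) = 7.664×10^-5 m·K/W
  R'_conv,out = 1/(2πr h) = 1/(2π·0.00660·25.0) = 0.9646 m·K/W
R_rubber = ΣR − ΣR_known = 1.209 − 0.9647 = 0.2443 m·K/W
ln(r₂/r₁)/(2πk) = 0.2443 ⇒ k = 0.2025/(2π·0.2443) = 0.132 W/m·K

k = 0.132 W/m·K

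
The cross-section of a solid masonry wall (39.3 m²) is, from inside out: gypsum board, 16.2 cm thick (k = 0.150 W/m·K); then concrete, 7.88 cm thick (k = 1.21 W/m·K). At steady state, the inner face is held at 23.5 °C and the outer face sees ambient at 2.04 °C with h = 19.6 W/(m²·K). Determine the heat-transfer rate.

Treat each layer as a resistance in series:
  R_gypsum board = L/(kA) = 0.162/(0.150·39.3) = 0.02748 K/W
  R_concrete = L/(kA) = 0.0788/(1.21·39.3) = 0.001657 K/W
  R_conv,out = 1/(hA) = 1/(19.6·39.3) = 0.001298 K/W
ΣR = 0.02748 + 0.001657 + 0.001298 = 0.03044 K/W
Q = ΔT/ΣR = (23.5 °C − 2.04 °C)/0.03044 = 705 W

Q = 705 W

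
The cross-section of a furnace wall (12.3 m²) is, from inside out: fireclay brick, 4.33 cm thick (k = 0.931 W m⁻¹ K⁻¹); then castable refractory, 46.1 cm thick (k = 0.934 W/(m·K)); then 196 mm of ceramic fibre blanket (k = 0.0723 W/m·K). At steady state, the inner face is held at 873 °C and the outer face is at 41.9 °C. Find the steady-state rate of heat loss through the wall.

Resistance network (inner→outer):
  R_fireclay brick = L/(kA) = 0.0433/(0.931·12.3) = 0.003781 K/W
  R_castable refractory = L/(kA) = 0.461/(0.934·12.3) = 0.04013 K/W
  R_ceramic fibre blanket = L/(kA) = 0.196/(0.0723·12.3) = 0.2204 K/W
ΣR = 0.003781 + 0.04013 + 0.2204 = 0.2643 K/W
Q = ΔT/ΣR = (873 °C − 41.9 °C)/0.2643 = 3140 W

Q = 3.14 kW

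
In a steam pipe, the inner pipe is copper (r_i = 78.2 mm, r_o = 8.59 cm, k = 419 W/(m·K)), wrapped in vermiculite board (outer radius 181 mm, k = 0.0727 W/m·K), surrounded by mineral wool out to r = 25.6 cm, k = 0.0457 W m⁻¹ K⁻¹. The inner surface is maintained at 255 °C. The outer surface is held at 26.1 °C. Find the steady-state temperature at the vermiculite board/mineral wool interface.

Series thermal resistances, inner to outer:
  R'_copper = ln(0.0859/0.0782)/(2πk) = 0.09391/(2π·419) = 3.567×10^-5 m·K/W
  R'_vermiculite board = ln(0.181/0.0859)/(2πk) = 0.7453/(2π·0.0727) = 1.632 m·K/W
  R'_mineral wool = ln(0.256/0.181)/(2πk) = 0.3467/(2π·0.0457) = 1.207 m·K/W
ΣR = 3.567×10^-5 + 1.632 + 1.207 = 2.839 m·K/W
Q' = ΔT/ΣR = (255 °C − 26.1 °C)/2.839 = 80.63 W/m
From the inner boundary to the vermiculite board/mineral wool interface, ΣR_partial = 1.632 m·K/W.
T_interface = T_in − Q'·ΣR_partial = 255 °C − (80.63)(1.632) = 123 °C

T = 123 °C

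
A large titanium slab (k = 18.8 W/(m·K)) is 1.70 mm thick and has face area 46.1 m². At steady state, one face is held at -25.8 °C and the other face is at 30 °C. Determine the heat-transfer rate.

Q = 2.84×10^7 W

Q = kA·ΔT/L = 18.8 × 46.1 × |-25.8 °C − 30 °C| / 0.00170 = 2.84×10^7 W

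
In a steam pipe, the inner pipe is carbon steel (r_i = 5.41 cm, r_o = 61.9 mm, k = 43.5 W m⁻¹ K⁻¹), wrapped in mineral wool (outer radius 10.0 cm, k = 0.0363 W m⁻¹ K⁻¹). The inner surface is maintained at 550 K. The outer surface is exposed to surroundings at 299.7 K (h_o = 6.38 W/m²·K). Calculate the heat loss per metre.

Series thermal resistances, inner to outer:
  R'_carbon steel = ln(0.0619/0.0541)/(2πk) = 0.1347/(2π·43.5) = 4.928×10^-4 m·K/W
  R'_mineral wool = ln(0.100/0.0619)/(2πk) = 0.4797/(2π·0.0363) = 2.103 m·K/W
  R'_conv,out = 1/(2πr h) = 1/(2π·0.100·6.38) = 0.2495 m·K/W
ΣR = 4.928×10^-4 + 2.103 + 0.2495 = 2.353 m·K/W
Q' = ΔT/ΣR = (550 K − 299.7 K)/2.353 = 106 W/m

Q' = 106 W/m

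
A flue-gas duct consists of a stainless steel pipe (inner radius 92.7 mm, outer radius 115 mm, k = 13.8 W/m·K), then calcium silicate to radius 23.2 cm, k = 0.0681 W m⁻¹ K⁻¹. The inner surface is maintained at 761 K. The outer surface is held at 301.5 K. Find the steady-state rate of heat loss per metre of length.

Treat each layer as a resistance in series:
  R'_stainless steel = ln(0.115/0.0927)/(2πk) = 0.2156/(2π·13.8) = 0.002486 m·K/W
  R'_calcium silicate = ln(0.232/0.115)/(2πk) = 0.7018/(2π·0.0681) = 1.640 m·K/W
ΣR = 0.002486 + 1.640 = 1.642 m·K/W
Q' = ΔT/ΣR = (761 K − 301.5 K)/1.642 = 280 W/m

Q' = 280 W/m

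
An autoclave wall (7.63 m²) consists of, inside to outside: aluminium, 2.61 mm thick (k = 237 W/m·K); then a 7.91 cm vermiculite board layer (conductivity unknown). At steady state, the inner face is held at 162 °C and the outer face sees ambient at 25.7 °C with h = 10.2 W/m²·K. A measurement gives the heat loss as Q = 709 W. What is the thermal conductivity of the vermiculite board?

k = 0.0578 W/m·K

ΣR = ΔT/Q = |162 − 25.7|/709 = 0.1922 K/W
Known resistances:
  R_aluminium = L/(kA) = 0.00261/(237·7.63) = 1.443×10^-6 K/W
  R_conv,out = 1/(hA) = 1/(10.2·7.63) = 0.01285 K/W
R_vermiculite board = ΣR − ΣR_known = 0.1922 − 0.01285 = 0.1794 K/W
L/(kA) = 0.1794 ⇒ k = 0.0791/(0.1794·7.63) = 0.0578 W/m·K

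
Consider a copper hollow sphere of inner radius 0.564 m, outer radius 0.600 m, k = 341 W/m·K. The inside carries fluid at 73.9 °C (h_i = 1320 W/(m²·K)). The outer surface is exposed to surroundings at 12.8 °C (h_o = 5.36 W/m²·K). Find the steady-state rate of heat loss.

Q = 1470 W

Series thermal resistances, inner to outer:
  R_conv,in = 1/(4πr²h) = 1/(4π·0.564²·1320) = 1.895×10^-4 K/W
  R_copper = (1/0.564 − 1/0.600)/(4πk) = 0.1064/(4π·341) = 2.483×10^-5 K/W
  R_conv,out = 1/(4πr²h) = 1/(4π·0.600²·5.36) = 0.04124 K/W
ΣR = 1.895×10^-4 + 2.483×10^-5 + 0.04124 = 0.04145 K/W
Q = ΔT/ΣR = (73.9 °C − 12.8 °C)/0.04145 = 1470 W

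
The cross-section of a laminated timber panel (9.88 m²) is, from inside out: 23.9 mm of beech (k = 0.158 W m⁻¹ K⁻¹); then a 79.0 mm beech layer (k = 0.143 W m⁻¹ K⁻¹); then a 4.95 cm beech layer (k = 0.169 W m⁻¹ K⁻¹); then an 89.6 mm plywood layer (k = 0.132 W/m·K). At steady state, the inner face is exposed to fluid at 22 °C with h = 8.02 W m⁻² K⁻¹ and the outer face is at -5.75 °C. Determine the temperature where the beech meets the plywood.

Resistance network (inner→outer):
  R_conv,in = 1/(hA) = 1/(8.02·9.88) = 0.01262 K/W
  R_beech = L/(kA) = 0.0239/(0.158·9.88) = 0.01531 K/W
  R_beech = L/(kA) = 0.0790/(0.143·9.88) = 0.05592 K/W
  R_beech = L/(kA) = 0.0495/(0.169·9.88) = 0.02965 K/W
  R_plywood = L/(kA) = 0.0896/(0.132·9.88) = 0.06870 K/W
ΣR = 0.01262 + 0.01531 + 0.05592 + 0.02965 + 0.06870 = 0.1822 K/W
Q = ΔT/ΣR = (22 °C − -5.75 °C)/0.1822 = 152.3 W
From the inner boundary to the beech/plywood interface, ΣR_partial = 0.1135 K/W.
T_interface = T_in − Q·ΣR_partial = 22 °C − (152.3)(0.1135) = 4.71 °C

T = 4.71 °C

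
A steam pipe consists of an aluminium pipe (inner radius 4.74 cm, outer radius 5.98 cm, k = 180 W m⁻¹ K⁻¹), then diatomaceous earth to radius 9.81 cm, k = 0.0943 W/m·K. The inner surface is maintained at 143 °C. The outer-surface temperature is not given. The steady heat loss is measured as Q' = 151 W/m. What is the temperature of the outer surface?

Series resistances:
  R'_aluminium = ln(0.0598/0.0474)/(2πk) = 0.2324/(2π·180) = 2.055×10^-4 m·K/W
  R'_diatomaceous earth = ln(0.0981/0.0598)/(2πk) = 0.4950/(2π·0.0943) = 0.8354 m·K/W
ΣR = 0.8356 m·K/W
ΔT = Q'·ΣR = 151 × 0.8356 = 126.2 K
Heat flows outward, so T_out = T_in − ΔT = 143 − 126.2 = 16.8 °C

T_out = 16.8 °C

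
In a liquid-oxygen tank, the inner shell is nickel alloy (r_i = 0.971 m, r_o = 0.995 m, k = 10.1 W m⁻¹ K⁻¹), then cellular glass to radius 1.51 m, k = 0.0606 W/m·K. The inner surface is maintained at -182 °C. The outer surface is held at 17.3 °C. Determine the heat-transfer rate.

Q = 443 W

Series thermal resistances, inner to outer:
  R_nickel alloy = (1/0.971 − 1/0.995)/(4πk) = 0.02484/(4π·10.1) = 1.957×10^-4 K/W
  R_cellular glass = (1/0.995 − 1/1.51)/(4πk) = 0.3428/(4π·0.0606) = 0.4501 K/W
ΣR = 1.957×10^-4 + 0.4501 = 0.4503 K/W
Q = ΔT/ΣR = (-182 °C − 17.3 °C)/0.4503 = -443 W
(Negative Q ⇒ heat flows inward; heat gain = 443 W.)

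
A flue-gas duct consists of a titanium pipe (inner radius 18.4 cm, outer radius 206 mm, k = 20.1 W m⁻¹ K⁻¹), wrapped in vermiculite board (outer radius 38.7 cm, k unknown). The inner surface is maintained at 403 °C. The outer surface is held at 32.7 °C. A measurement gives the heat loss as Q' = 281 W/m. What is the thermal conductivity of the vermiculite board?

k = 0.0762 W/m·K

ΣR = ΔT/Q' = |403 − 32.7|/281 = 1.318 m·K/W
Known resistances:
  R'_titanium = ln(0.206/0.184)/(2πk) = 0.1129/(2π·20.1) = 8.943×10^-4 m·K/W
R_vermiculite board = ΣR − ΣR_known = 1.318 − 8.943×10^-4 = 1.317 m·K/W
ln(r₂/r₁)/(2πk) = 1.317 ⇒ k = 0.6305/(2π·1.317) = 0.0762 W/m·K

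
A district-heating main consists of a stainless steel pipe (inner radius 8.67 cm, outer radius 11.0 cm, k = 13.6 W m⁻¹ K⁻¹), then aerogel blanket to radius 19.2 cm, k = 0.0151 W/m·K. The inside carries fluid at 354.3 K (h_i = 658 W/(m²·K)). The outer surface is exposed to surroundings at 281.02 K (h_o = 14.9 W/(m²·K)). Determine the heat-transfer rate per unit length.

Series thermal resistances, inner to outer:
  R'_conv,in = 1/(2πr h) = 1/(2π·0.0867·658) = 0.002790 m·K/W
  R'_stainless steel = ln(0.110/0.0867)/(2πk) = 0.2380/(2π·13.6) = 0.002786 m·K/W
  R'_aerogel blanket = ln(0.192/0.110)/(2πk) = 0.5570/(2π·0.0151) = 5.871 m·K/W
  R'_conv,out = 1/(2πr h) = 1/(2π·0.192·14.9) = 0.05563 m·K/W
ΣR = 0.002790 + 0.002786 + 5.871 + 0.05563 = 5.932 m·K/W
Q' = ΔT/ΣR = (354.3 K − 281.02 K)/5.932 = 12.4 W/m

Q' = 12.4 W/m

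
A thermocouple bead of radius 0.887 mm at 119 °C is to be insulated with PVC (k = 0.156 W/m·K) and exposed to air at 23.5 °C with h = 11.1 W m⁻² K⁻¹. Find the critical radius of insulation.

For a sphere, r_cr = 2k_ins/h = 2·0.156/11.1 = 0.0281 m = 2.81 cm

r_cr = 2.81 cm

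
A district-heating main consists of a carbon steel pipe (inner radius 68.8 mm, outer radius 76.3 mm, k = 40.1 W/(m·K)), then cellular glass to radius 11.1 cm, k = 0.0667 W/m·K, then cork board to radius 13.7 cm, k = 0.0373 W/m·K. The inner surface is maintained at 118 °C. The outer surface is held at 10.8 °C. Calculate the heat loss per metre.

Resistance network (inner→outer):
  R'_carbon steel = ln(0.0763/0.0688)/(2πk) = 0.1035/(2π·40.1) = 4.107×10^-4 m·K/W
  R'_cellular glass = ln(0.111/0.0763)/(2πk) = 0.3749/(2π·0.0667) = 0.8945 m·K/W
  R'_cork board = ln(0.137/0.111)/(2πk) = 0.2105/(2π·0.0373) = 0.8980 m·K/W
ΣR = 4.107×10^-4 + 0.8945 + 0.8980 = 1.793 m·K/W
Q' = ΔT/ΣR = (118 °C − 10.8 °C)/1.793 = 59.8 W/m

Q' = 59.8 W/m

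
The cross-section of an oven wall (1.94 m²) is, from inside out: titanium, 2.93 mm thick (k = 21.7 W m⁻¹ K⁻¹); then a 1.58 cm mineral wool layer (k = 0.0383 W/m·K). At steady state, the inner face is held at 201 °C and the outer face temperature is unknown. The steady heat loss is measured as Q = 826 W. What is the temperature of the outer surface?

Sum the resistances:
  R_titanium = L/(kA) = 0.00293/(21.7·1.94) = 6.960×10^-5 K/W
  R_mineral wool = L/(kA) = 0.0158/(0.0383·1.94) = 0.2126 K/W
ΣR = 0.2127 K/W
ΔT = Q·ΣR = 826 × 0.2127 = 175.7 K
Heat flows outward, so T_out = T_in − ΔT = 201 − 175.7 = 25.3 °C

T_out = 25.3 °C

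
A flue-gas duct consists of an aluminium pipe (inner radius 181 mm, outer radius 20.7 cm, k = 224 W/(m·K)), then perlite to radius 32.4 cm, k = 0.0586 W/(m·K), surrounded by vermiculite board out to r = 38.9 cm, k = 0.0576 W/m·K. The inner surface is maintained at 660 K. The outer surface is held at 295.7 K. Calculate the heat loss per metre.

Q' = 212 W/m

Resistance network (inner→outer):
  R'_aluminium = ln(0.207/0.181)/(2πk) = 0.1342/(2π·224) = 9.537×10^-5 m·K/W
  R'_perlite = ln(0.324/0.207)/(2πk) = 0.4480/(2π·0.0586) = 1.217 m·K/W
  R'_vermiculite board = ln(0.389/0.324)/(2πk) = 0.1828/(2π·0.0576) = 0.5052 m·K/W
ΣR = 9.537×10^-5 + 1.217 + 0.5052 = 1.722 m·K/W
Q' = ΔT/ΣR = (660 K − 295.7 K)/1.722 = 212 W/m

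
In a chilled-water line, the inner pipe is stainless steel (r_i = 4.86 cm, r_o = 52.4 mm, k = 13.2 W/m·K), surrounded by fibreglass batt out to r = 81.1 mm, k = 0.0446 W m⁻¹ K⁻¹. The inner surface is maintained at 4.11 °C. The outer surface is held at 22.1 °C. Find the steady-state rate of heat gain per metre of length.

Q' = 11.5 W/m

Series thermal resistances, inner to outer:
  R'_stainless steel = ln(0.0524/0.0486)/(2πk) = 0.07528/(2π·13.2) = 9.077×10^-4 m·K/W
  R'_fibreglass batt = ln(0.0811/0.0524)/(2πk) = 0.4368/(2π·0.0446) = 1.559 m·K/W
ΣR = 9.077×10^-4 + 1.559 = 1.560 m·K/W
Q' = ΔT/ΣR = (4.11 °C − 22.1 °C)/1.560 = -11.5 W/m
(Negative Q' ⇒ heat flows inward; heat gain = 11.5 W/m.)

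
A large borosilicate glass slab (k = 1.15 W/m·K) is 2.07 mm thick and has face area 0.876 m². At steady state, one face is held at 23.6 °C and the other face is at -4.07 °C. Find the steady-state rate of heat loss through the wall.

Q = kA·ΔT/L = 1.15 × 0.876 × |23.6 °C − -4.07 °C| / 0.00207 = 13500 W

Q = 13500 W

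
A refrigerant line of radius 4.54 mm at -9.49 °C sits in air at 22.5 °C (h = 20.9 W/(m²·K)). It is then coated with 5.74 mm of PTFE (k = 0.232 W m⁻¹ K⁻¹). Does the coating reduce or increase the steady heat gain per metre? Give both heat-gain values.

Critical radius for a cylinder: r_cr = k/h = 0.0111 m = 1.11 cm.
Outer radius after coating: r₂ = 0.00454 + 0.00574 = 0.01028 m.
Since r₁ < r_cr and r₂ ≤ r_cr, the coating moves toward the maximum at r_cr — heat gain rises.
Bare: R = 1/(2πr₁h) = 1.677 m·K/W; Q = 31.99/1.677 = 19.1 W/m.
Coated: R = R_cond + R_conv = 1.301 m·K/W; Q = 31.99/1.301 = 24.6 W/m.

increases: 19.1 → 24.6 W/m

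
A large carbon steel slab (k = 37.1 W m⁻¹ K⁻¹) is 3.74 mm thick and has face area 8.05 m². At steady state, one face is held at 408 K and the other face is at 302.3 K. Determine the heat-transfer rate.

Q = kA·ΔT/L = 37.1 × 8.05 × |408 K − 302.3 K| / 0.00374 = 8.44×10^6 W

Q = 8.44×10^6 W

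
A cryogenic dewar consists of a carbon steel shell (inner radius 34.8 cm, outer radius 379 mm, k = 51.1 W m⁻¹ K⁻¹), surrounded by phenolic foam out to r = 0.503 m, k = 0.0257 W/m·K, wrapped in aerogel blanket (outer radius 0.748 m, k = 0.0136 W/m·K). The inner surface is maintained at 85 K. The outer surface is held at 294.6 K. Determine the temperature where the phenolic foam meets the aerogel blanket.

Series thermal resistances, inner to outer:
  R_carbon steel = (1/0.348 − 1/0.379)/(4πk) = 0.2350/(4π·51.1) = 3.660×10^-4 K/W
  R_phenolic foam = (1/0.379 − 1/0.503)/(4πk) = 0.6505/(4π·0.0257) = 2.014 K/W
  R_aerogel blanket = (1/0.503 − 1/0.748)/(4πk) = 0.6512/(4π·0.0136) = 3.810 K/W
ΣR = 3.660×10^-4 + 2.014 + 3.810 = 5.824 K/W
Q = ΔT/ΣR = (85 K − 294.6 K)/5.824 = -35.99 W
From the inner boundary to the phenolic foam/aerogel blanket interface, ΣR_partial = 2.014 K/W.
T_interface = T_in − Q·ΣR_partial = 85 K − (-35.99)(2.014) = 157 K

T = 157 K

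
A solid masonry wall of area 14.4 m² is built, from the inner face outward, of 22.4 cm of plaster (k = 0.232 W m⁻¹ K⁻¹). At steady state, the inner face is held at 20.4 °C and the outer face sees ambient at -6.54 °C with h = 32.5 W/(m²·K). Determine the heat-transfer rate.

Q = 389 W

Series thermal resistances, inner to outer:
  R_plaster = L/(kA) = 0.224/(0.232·14.4) = 0.06705 K/W
  R_conv,out = 1/(hA) = 1/(32.5·14.4) = 0.002137 K/W
ΣR = 0.06705 + 0.002137 = 0.06919 K/W
Q = ΔT/ΣR = (20.4 °C − -6.54 °C)/0.06919 = 389 W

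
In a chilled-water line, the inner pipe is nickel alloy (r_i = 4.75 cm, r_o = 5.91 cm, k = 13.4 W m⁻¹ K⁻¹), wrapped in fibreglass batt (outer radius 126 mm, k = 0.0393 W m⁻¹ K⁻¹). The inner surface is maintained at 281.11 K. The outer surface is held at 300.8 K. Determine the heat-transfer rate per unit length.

Resistance network (inner→outer):
  R'_nickel alloy = ln(0.0591/0.0475)/(2πk) = 0.2185/(2π·13.4) = 0.002595 m·K/W
  R'_fibreglass batt = ln(0.126/0.0591)/(2πk) = 0.7571/(2π·0.0393) = 3.066 m·K/W
ΣR = 0.002595 + 3.066 = 3.069 m·K/W
Q' = ΔT/ΣR = (281.11 K − 300.8 K)/3.069 = -6.42 W/m
(Negative Q' ⇒ heat flows inward; heat gain = 6.42 W/m.)

Q' = 6.42 W/m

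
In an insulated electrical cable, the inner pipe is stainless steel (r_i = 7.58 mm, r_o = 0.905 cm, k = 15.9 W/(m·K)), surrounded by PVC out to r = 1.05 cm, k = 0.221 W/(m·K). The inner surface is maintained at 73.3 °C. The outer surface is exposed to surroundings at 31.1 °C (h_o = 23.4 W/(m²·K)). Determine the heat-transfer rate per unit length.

Treat each layer as a resistance in series:
  R'_stainless steel = ln(0.00905/0.00758)/(2πk) = 0.1773/(2π·15.9) = 0.001774 m·K/W
  R'_PVC = ln(0.0105/0.00905)/(2πk) = 0.1486/(2π·0.221) = 0.1070 m·K/W
  R'_conv,out = 1/(2πr h) = 1/(2π·0.0105·23.4) = 0.6478 m·K/W
ΣR = 0.001774 + 0.1070 + 0.6478 = 0.7566 m·K/W
Q' = ΔT/ΣR = (73.3 °C − 31.1 °C)/0.7566 = 55.8 W/m

Q' = 55.8 W/m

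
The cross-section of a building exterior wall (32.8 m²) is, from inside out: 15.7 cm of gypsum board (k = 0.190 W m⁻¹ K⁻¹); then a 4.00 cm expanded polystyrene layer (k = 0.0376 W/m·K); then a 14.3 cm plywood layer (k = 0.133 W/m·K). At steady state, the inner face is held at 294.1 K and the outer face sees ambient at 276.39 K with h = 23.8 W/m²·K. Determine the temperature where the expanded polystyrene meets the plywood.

Resistance network (inner→outer):
  R_gypsum board = L/(kA) = 0.157/(0.190·32.8) = 0.02519 K/W
  R_expanded polystyrene = L/(kA) = 0.0400/(0.0376·32.8) = 0.03243 K/W
  R_plywood = L/(kA) = 0.143/(0.133·32.8) = 0.03278 K/W
  R_conv,out = 1/(hA) = 1/(23.8·32.8) = 0.001281 K/W
ΣR = 0.02519 + 0.03243 + 0.03278 + 0.001281 = 0.09168 K/W
Q = ΔT/ΣR = (294.1 K − 276.39 K)/0.09168 = 193.2 W
From the inner boundary to the expanded polystyrene/plywood interface, ΣR_partial = 0.05762 K/W.
T_interface = T_in − Q·ΣR_partial = 294.1 K − (193.2)(0.05762) = 282.97 K

T = 282.97 K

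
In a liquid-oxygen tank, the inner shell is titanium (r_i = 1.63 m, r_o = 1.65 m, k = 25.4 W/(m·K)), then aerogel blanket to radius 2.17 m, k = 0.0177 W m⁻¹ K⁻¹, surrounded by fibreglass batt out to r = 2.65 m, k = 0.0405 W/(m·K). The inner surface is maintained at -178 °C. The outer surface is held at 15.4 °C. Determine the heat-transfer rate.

Q = 237 W

Series thermal resistances, inner to outer:
  R_titanium = (1/1.63 − 1/1.65)/(4πk) = 0.007436/(4π·25.4) = 2.330×10^-5 K/W
  R_aerogel blanket = (1/1.65 − 1/2.17)/(4πk) = 0.1452/(4π·0.0177) = 0.6529 K/W
  R_fibreglass batt = (1/2.17 − 1/2.65)/(4πk) = 0.08347/(4π·0.0405) = 0.1640 K/W
ΣR = 2.330×10^-5 + 0.6529 + 0.1640 = 0.8169 K/W
Q = ΔT/ΣR = (-178 °C − 15.4 °C)/0.8169 = -237 W
(Negative Q ⇒ heat flows inward; heat gain = 237 W.)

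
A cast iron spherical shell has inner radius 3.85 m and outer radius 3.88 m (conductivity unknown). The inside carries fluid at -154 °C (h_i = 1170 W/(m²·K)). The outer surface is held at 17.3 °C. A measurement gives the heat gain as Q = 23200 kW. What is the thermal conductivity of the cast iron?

ΣR = ΔT/Q = |-154 − 17.3|/2.32×10^7 = 7.384×10^-6 K/W
Known resistances:
  R_conv,in = 1/(4πr²h) = 1/(4π·3.85²·1170) = 4.589×10^-6 K/W
R_cast iron = ΣR − ΣR_known = 7.384×10^-6 − 4.589×10^-6 = 2.795×10^-6 K/W
(1/r₁−1/r₂)/(4πk) = 2.795×10^-6 ⇒ k = 0.002008/(4π·2.795×10^-6) = 57.2 W/m·K

k = 57.2 W/m·K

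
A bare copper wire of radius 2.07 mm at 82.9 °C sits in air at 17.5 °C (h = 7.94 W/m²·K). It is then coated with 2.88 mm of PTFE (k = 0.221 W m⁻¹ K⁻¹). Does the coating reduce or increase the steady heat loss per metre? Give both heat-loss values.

increases: 6.75 → 14.0 W/m

Critical radius for a cylinder: r_cr = k/h = 0.0278 m = 2.78 cm.
Outer radius after coating: r₂ = 0.00207 + 0.00288 = 0.00495 m.
Since r₁ < r_cr and r₂ ≤ r_cr, the coating moves toward the maximum at r_cr — heat loss rises.
Bare: R = 1/(2πr₁h) = 9.683 m·K/W; Q = 65.4/9.683 = 6.75 W/m.
Coated: R = R_cond + R_conv = 4.677 m·K/W; Q = 65.4/4.677 = 14.0 W/m.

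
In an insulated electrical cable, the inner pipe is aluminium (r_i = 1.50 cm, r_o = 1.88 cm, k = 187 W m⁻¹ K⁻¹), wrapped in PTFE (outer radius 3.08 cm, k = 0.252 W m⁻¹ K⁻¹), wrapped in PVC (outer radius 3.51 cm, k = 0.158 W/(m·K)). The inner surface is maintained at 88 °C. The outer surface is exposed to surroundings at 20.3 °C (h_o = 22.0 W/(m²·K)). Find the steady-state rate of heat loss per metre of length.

Q' = 104 W/m

Resistance network (inner→outer):
  R'_aluminium = ln(0.0188/0.0150)/(2πk) = 0.2258/(2π·187) = 1.922×10^-4 m·K/W
  R'_PTFE = ln(0.0308/0.0188)/(2πk) = 0.4937/(2π·0.252) = 0.3118 m·K/W
  R'_PVC = ln(0.0351/0.0308)/(2πk) = 0.1307/(2π·0.158) = 0.1316 m·K/W
  R'_conv,out = 1/(2πr h) = 1/(2π·0.0351·22.0) = 0.2061 m·K/W
ΣR = 1.922×10^-4 + 0.3118 + 0.1316 + 0.2061 = 0.6497 m·K/W
Q' = ΔT/ΣR = (88 °C − 20.3 °C)/0.6497 = 104 W/m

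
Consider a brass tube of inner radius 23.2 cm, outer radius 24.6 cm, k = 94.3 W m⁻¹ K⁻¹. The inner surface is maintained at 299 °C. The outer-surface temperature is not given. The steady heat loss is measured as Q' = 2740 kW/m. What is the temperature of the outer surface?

T_out = 28.0 °C

Series resistances:
  R'_brass = ln(0.246/0.232)/(2πk) = 0.05859/(2π·94.3) = 9.889×10^-5 m·K/W
ΣR = 9.889×10^-5 m·K/W
ΔT = Q'·ΣR = 2.74×10^6 × 9.889×10^-5 = 271.0 K
Heat flows outward, so T_out = T_in − ΔT = 299 − 271.0 = 28.0 °C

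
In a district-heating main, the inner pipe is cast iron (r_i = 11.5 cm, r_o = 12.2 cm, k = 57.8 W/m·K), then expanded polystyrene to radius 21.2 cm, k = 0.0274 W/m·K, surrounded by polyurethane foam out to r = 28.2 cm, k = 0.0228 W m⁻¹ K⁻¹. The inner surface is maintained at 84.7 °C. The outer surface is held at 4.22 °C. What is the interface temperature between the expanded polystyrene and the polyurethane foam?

Series thermal resistances, inner to outer:
  R'_cast iron = ln(0.122/0.115)/(2πk) = 0.05909/(2π·57.8) = 1.627×10^-4 m·K/W
  R'_expanded polystyrene = ln(0.212/0.122)/(2πk) = 0.5526/(2π·0.0274) = 3.210 m·K/W
  R'_polyurethane foam = ln(0.282/0.212)/(2πk) = 0.2853/(2π·0.0228) = 1.992 m·K/W
ΣR = 1.627×10^-4 + 3.210 + 1.992 = 5.202 m·K/W
Q' = ΔT/ΣR = (84.7 °C − 4.22 °C)/5.202 = 15.47 W/m
From the inner boundary to the expanded polystyrene/polyurethane foam interface, ΣR_partial = 3.210 m·K/W.
T_interface = T_in − Q'·ΣR_partial = 84.7 °C − (15.47)(3.210) = 35.0 °C

T = 35.0 °C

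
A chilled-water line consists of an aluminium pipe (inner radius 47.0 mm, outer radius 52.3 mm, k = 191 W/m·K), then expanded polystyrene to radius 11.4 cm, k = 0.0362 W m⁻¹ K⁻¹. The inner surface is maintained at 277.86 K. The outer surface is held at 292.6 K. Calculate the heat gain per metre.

Q' = 4.30 W/m

Series thermal resistances, inner to outer:
  R'_aluminium = ln(0.0523/0.0470)/(2πk) = 0.1068/(2π·191) = 8.903×10^-5 m·K/W
  R'_expanded polystyrene = ln(0.114/0.0523)/(2πk) = 0.7792/(2π·0.0362) = 3.426 m·K/W
ΣR = 8.903×10^-5 + 3.426 = 3.426 m·K/W
Q' = ΔT/ΣR = (277.86 K − 292.6 K)/3.426 = -4.30 W/m
(Negative Q' ⇒ heat flows inward; heat gain = 4.30 W/m.)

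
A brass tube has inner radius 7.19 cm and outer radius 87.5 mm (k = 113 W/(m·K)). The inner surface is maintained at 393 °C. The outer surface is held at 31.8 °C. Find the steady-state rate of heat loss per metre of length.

Q' = 1.31×10^6 W/m

Q' = 2πk·ΔT/ln(r₂/r₁) = 2π × 113 × 361.2 / ln(0.0875/0.0719) = 1.31×10^6 W/m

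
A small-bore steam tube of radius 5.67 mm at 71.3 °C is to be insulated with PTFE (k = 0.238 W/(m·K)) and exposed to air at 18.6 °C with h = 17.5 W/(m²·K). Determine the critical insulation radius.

r_cr = 1.36 cm

For a cylinder, r_cr = k_ins/h = 0.238/17.5 = 0.0136 m = 1.36 cm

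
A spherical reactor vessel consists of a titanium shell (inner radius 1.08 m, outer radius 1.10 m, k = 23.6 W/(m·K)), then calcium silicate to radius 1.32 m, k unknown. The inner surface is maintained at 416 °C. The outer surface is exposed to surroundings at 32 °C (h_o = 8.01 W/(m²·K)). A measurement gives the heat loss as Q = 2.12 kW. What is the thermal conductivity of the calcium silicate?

k = 0.0688 W/m·K

ΣR = ΔT/Q = |416 − 32|/2120 = 0.1811 K/W
Known resistances:
  R_titanium = (1/1.08 − 1/1.10)/(4πk) = 0.01684/(4π·23.6) = 5.677×10^-5 K/W
  R_conv,out = 1/(4πr²h) = 1/(4π·1.32²·8.01) = 0.005702 K/W
R_calcium silicate = ΣR − ΣR_known = 0.1811 − 0.005759 = 0.1753 K/W
(1/r₁−1/r₂)/(4πk) = 0.1753 ⇒ k = 0.1515/(4π·0.1753) = 0.0688 W/m·K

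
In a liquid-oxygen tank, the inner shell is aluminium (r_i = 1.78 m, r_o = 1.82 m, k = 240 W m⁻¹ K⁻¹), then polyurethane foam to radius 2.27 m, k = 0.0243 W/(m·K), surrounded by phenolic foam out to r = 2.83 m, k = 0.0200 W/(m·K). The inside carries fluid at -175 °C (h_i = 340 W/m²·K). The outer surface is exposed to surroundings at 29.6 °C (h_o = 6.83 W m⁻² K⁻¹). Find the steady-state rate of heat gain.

Q = 290 W

Series thermal resistances, inner to outer:
  R_conv,in = 1/(4πr²h) = 1/(4π·1.78²·340) = 7.387×10^-5 K/W
  R_aluminium = (1/1.78 − 1/1.82)/(4πk) = 0.01235/(4π·240) = 4.094×10^-6 K/W
  R_polyurethane foam = (1/1.82 − 1/2.27)/(4πk) = 0.1089/(4π·0.0243) = 0.3567 K/W
  R_phenolic foam = (1/2.27 − 1/2.83)/(4πk) = 0.08717/(4π·0.0200) = 0.3468 K/W
  R_conv,out = 1/(4πr²h) = 1/(4π·2.83²·6.83) = 0.001455 K/W
ΣR = 7.387×10^-5 + 4.094×10^-6 + 0.3567 + 0.3468 + 0.001455 = 0.7050 K/W
Q = ΔT/ΣR = (-175 °C − 29.6 °C)/0.7050 = -290 W
(Negative Q ⇒ heat flows inward; heat gain = 290 W.)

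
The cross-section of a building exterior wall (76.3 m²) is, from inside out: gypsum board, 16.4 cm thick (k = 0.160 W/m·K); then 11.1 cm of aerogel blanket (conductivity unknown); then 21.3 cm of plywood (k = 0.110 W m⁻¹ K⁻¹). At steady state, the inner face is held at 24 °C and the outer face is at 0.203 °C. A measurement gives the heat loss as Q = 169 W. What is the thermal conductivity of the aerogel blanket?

ΣR = ΔT/Q = |24 − 0.203|/169 = 0.1408 K/W
Known resistances:
  R_gypsum board = L/(kA) = 0.164/(0.160·76.3) = 0.01343 K/W
  R_plywood = L/(kA) = 0.213/(0.110·76.3) = 0.02538 K/W
R_aerogel blanket = ΣR − ΣR_known = 0.1408 − 0.03881 = 0.1020 K/W
L/(kA) = 0.1020 ⇒ k = 0.111/(0.1020·76.3) = 0.0143 W/m·K

k = 0.0143 W/m·K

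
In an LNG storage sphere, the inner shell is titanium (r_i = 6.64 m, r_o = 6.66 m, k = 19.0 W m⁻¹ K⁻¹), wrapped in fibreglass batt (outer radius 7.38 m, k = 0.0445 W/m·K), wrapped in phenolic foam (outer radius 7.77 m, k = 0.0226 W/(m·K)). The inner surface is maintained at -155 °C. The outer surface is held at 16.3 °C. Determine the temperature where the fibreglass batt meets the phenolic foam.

Treat each layer as a resistance in series:
  R_titanium = (1/6.64 − 1/6.66)/(4πk) = 4.523×10^-4/(4π·19.0) = 1.894×10^-6 K/W
  R_fibreglass batt = (1/6.66 − 1/7.38)/(4πk) = 0.01465/(4π·0.0445) = 0.02620 K/W
  R_phenolic foam = (1/7.38 − 1/7.77)/(4πk) = 0.006801/(4π·0.0226) = 0.02395 K/W
ΣR = 1.894×10^-6 + 0.02620 + 0.02395 = 0.05015 K/W
Q = ΔT/ΣR = (-155 °C − 16.3 °C)/0.05015 = -3416 W
From the inner boundary to the fibreglass batt/phenolic foam interface, ΣR_partial = 0.02620 K/W.
T_interface = T_in − Q·ΣR_partial = -155 °C − (-3416)(0.02620) = -65.5 °C

T = -65.5 °C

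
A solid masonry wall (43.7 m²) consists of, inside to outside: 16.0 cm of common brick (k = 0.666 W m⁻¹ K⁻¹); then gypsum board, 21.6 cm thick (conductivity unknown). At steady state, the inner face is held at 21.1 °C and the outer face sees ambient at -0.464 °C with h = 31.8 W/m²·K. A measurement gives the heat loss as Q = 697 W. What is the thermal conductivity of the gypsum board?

ΣR = ΔT/Q = |21.1 − -0.464|/697 = 0.03094 K/W
Known resistances:
  R_common brick = L/(kA) = 0.160/(0.666·43.7) = 0.005497 K/W
  R_conv,out = 1/(hA) = 1/(31.8·43.7) = 7.196×10^-4 K/W
R_gypsum board = ΣR − ΣR_known = 0.03094 − 0.006217 = 0.02472 K/W
L/(kA) = 0.02472 ⇒ k = 0.216/(0.02472·43.7) = 0.200 W/m·K

k = 0.200 W/m·K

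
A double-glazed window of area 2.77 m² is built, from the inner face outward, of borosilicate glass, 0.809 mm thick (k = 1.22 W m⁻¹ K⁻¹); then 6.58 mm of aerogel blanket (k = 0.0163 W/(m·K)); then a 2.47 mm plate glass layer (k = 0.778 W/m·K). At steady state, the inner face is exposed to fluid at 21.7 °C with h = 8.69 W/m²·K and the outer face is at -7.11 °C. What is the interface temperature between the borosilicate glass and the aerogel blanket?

T = 15.3 °C

Resistance network (inner→outer):
  R_conv,in = 1/(hA) = 1/(8.69·2.77) = 0.04154 K/W
  R_borosilicate glass = L/(kA) = 8.09×10^-4/(1.22·2.77) = 2.394×10^-4 K/W
  R_aerogel blanket = L/(kA) = 0.00658/(0.0163·2.77) = 0.1457 K/W
  R_plate glass = L/(kA) = 0.00247/(0.778·2.77) = 0.001146 K/W
ΣR = 0.04154 + 2.394×10^-4 + 0.1457 + 0.001146 = 0.1886 K/W
Q = ΔT/ΣR = (21.7 °C − -7.11 °C)/0.1886 = 152.8 W
From the inner boundary to the borosilicate glass/aerogel blanket interface, ΣR_partial = 0.04178 K/W.
T_interface = T_in − Q·ΣR_partial = 21.7 °C − (152.8)(0.04178) = 15.3 °C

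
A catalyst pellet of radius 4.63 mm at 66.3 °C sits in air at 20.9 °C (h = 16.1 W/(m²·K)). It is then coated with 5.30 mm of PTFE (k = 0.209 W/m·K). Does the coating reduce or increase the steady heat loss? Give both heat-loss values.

increases: 0.197 → 0.483 W

Critical radius for a sphere: r_cr = 2k/h = 0.0260 m = 2.60 cm.
Outer radius after coating: r₂ = 0.00463 + 0.00530 = 0.00993 m.
Since r₁ < r_cr and r₂ ≤ r_cr, the coating moves toward the maximum at r_cr — heat loss rises.
Bare: R = 1/(4πr₁²h) = 230.6 K/W; Q = 45.4/230.6 = 0.197 W.
Coated: R = R_cond + R_conv = 94.02 K/W; Q = 45.4/94.02 = 0.483 W.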